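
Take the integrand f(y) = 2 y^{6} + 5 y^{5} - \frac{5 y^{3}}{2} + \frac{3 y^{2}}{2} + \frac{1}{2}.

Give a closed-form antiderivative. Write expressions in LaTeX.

The integrand splits into summands that can be handled one at a time.
Check: d/dy[\frac{2 y^{7}}{7} + \frac{5 y^{6}}{6} - \frac{5 y^{4}}{8} + \frac{y^{3}}{2} + \frac{y}{2}] = 2 y^{6} + 5 y^{5} - \frac{5 y^{3}}{2} + \frac{3 y^{2}}{2} + \frac{1}{2} = f(y).

An antiderivative is F(y) = \frac{2 y^{7}}{7} + \frac{5 y^{6}}{6} - \frac{5 y^{4}}{8} + \frac{y^{3}}{2} + \frac{y}{2}.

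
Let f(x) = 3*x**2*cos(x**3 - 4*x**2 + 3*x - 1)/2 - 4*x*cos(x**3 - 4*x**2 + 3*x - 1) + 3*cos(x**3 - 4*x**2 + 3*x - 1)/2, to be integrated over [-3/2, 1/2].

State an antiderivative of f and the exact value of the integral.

f matches the chain-rule pattern g'(h)*h' with inner function h(x) = x**3 - 4*x**2 + 3*x - 1; substituting u = h(x) collapses the integral.
F(x) = sin(x**3 - 4*x**2 + 3*x - 1)/2 is an antiderivative of f.
Check: d/dx[sin(x**3 - 4*x**2 + 3*x - 1)/2] = 3*x**2*cos(x**3 - 4*x**2 + 3*x - 1)/2 - 4*x*cos(x**3 - 4*x**2 + 3*x - 1) + 3*cos(x**3 - 4*x**2 + 3*x - 1)/2 = f(x).
F(1/2) = -sin(3/8)/2; F(-3/2) = -sin(143/8)/2.
Integral = F(1/2) - F(-3/2) = sin(143/8)/2 - sin(3/8)/2.

Antiderivative: F(x) = sin(x**3 - 4*x**2 + 3*x - 1)/2; value = sin(143/8)/2 - sin(3/8)/2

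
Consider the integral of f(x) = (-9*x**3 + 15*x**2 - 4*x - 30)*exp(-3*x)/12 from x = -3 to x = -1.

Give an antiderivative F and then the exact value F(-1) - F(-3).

Recognize the product-rule pattern: f = u'v + uv' with u = x**3/4 - x**2/6 + 5/6, v = exp(-3*x), so integration by parts undoes it.
F(x) = (3*x**3 - 2*x**2 + 10)*exp(-3*x)/12 is an antiderivative of f.
Check: d/dx[(3*x**3 - 2*x**2 + 10)*exp(-3*x)/12] = (-9*x**3 + 15*x**2 - 4*x - 30)*exp(-3*x)/12 = f(x).
F(-1) = 5*exp(3)/12; F(-3) = -89*exp(9)/12.
Integral = F(-1) - F(-3) = 5*exp(3)/12 + 89*exp(9)/12.

Antiderivative: F(x) = (3*x**3 - 2*x**2 + 10)*exp(-3*x)/12; value = 5*exp(3)/12 + 89*exp(9)/12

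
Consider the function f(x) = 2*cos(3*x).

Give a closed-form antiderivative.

An antiderivative is F(x) = 2*sin(3*x)/3.

Recover f(x) by differentiating a candidate F(x); any mismatch rules it out.
Check: d/dx[2*sin(3*x)/3] = 2*cos(3*x) = f(x).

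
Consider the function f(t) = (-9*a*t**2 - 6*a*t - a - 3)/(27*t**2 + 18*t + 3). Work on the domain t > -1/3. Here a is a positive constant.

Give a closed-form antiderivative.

An antiderivative is F(t) = -a*t/3 + 1/(9*t + 3).

Differentiate the proposed F(t) back; it has to land on f(t) exactly.
Check: d/dt[-a*t/3 + 1/(9*t + 3)] = (-9*a*t**2 - 6*a*t - a - 3)/(27*t**2 + 18*t + 3) = f(t).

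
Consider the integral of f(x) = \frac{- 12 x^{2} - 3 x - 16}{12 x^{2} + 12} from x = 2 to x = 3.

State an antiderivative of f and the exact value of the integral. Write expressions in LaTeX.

Whatever form F(x) takes, F'(x) = f(x) is non-negotiable.
F(x) = - x - \frac{\log{\left(x^{2} + 1 \right)}}{8} - \frac{\operatorname{atan}{\left(x \right)}}{3} is an antiderivative of f.
Check: d/dx[- x - \frac{\log{\left(x^{2} + 1 \right)}}{8} - \frac{\operatorname{atan}{\left(x \right)}}{3}] = \frac{- 12 x^{2} - 3 x - 16}{12 x^{2} + 12} = f(x).
F(3) = -3 - \frac{\operatorname{atan}{\left(3 \right)}}{3} - \frac{\log{\left(10 \right)}}{8}; F(2) = -2 - \frac{\operatorname{atan}{\left(2 \right)}}{3} - \frac{\log{\left(5 \right)}}{8}.
Integral = F(3) - F(2) = -1 - \frac{\operatorname{atan}{\left(3 \right)}}{3} - \frac{\log{\left(10 \right)}}{8} + \frac{\log{\left(5 \right)}}{8} + \frac{\operatorname{atan}{\left(2 \right)}}{3}.

Antiderivative: F(x) = - x - \frac{\log{\left(x^{2} + 1 \right)}}{8} - \frac{\operatorname{atan}{\left(x \right)}}{3}; value = -1 - \frac{\operatorname{atan}{\left(3 \right)}}{3} - \frac{\log{\left(10 \right)}}{8} + \frac{\log{\left(5 \right)}}{8} + \frac{\operatorname{atan}{\left(2 \right)}}{3}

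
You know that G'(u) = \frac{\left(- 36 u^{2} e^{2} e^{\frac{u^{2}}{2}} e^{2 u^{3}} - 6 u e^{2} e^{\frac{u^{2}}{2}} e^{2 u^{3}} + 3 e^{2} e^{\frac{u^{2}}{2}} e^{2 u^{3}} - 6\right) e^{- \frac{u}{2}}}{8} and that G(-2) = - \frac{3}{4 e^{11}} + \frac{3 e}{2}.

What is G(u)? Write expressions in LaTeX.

G(u) = - \frac{3 e^{2} e^{- \frac{u}{2}} e^{\frac{u^{2}}{2}} e^{2 u^{3}}}{4} + \frac{3 e^{- \frac{u}{2}}}{2}

Differentiate the proposed G(u) back; it has to land on the given G'(u).
A general antiderivative is - \frac{3 e^{2 u^{3} + \frac{u^{2}}{2} - \frac{u}{2} + 2}}{4} + \frac{3 e^{- \frac{u}{2}}}{2} + C.
The condition gives C = - \frac{3}{4 e^{11}} + \frac{3 e}{2} - (- \frac{3}{4 e^{11}} + \frac{3 e}{2}) = 0.
So G(u) = - \frac{3 e^{2} e^{- \frac{u}{2}} e^{\frac{u^{2}}{2}} e^{2 u^{3}}}{4} + \frac{3 e^{- \frac{u}{2}}}{2}.
Check: d/du[- \frac{3 e^{2} e^{- \frac{u}{2}} e^{\frac{u^{2}}{2}} e^{2 u^{3}}}{4} + \frac{3 e^{- \frac{u}{2}}}{2}] = \frac{\left(- 36 u^{2} e^{2} e^{\frac{u^{2}}{2}} e^{2 u^{3}} - 6 u e^{2} e^{\frac{u^{2}}{2}} e^{2 u^{3}} + 3 e^{2} e^{\frac{u^{2}}{2}} e^{2 u^{3}} - 6\right) e^{- \frac{u}{2}}}{8} = G'(u).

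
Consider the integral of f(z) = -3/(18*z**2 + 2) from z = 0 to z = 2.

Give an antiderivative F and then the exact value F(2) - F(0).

Whatever form F(z) takes, F'(z) = f(z) is non-negotiable.
F(z) = -atan(3*z)/2 is an antiderivative of f.
Check: d/dz[-atan(3*z)/2] = -3/(18*z**2 + 2) = f(z).
F(2) = -atan(6)/2; F(0) = 0.
Integral = F(2) - F(0) = -atan(6)/2.

Antiderivative: F(z) = -atan(3*z)/2; value = -atan(6)/2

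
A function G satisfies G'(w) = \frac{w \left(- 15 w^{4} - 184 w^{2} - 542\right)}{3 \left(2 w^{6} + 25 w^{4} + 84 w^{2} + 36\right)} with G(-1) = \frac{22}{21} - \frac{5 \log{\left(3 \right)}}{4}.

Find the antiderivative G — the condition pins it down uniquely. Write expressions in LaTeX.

Differentiate the proposed G(w) back; it has to land on the given G'(w).
A general antiderivative is - \frac{5 \log{\left(2 w^{2} + 1 \right)}}{4} + \frac{1}{3 \left(w^{2} + 6\right)} + C.
The condition gives C = \frac{22}{21} - \frac{5 \log{\left(3 \right)}}{4} - (\frac{1}{21} - \frac{5 \log{\left(3 \right)}}{4}) = 1.
So G(w) = \frac{12 w^{2} - 15 \left(w^{2} + 6\right) \log{\left(2 w^{2} + 1 \right)} + 76}{12 \left(w^{2} + 6\right)}.
Check: d/dw[\frac{12 w^{2} - 15 \left(w^{2} + 6\right) \log{\left(2 w^{2} + 1 \right)} + 76}{12 \left(w^{2} + 6\right)}] = \frac{- 15 w^{5} - 184 w^{3} - 542 w}{6 w^{6} + 75 w^{4} + 252 w^{2} + 108}, which equals G'(w).

G(w) = \frac{12 w^{2} - 15 \left(w^{2} + 6\right) \log{\left(2 w^{2} + 1 \right)} + 76}{12 \left(w^{2} + 6\right)}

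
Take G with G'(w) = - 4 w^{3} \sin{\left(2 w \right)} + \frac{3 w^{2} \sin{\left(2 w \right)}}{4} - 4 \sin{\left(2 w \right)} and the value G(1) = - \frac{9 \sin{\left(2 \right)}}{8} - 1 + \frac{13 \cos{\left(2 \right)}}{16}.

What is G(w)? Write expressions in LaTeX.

Integrate term by term and add the pieces.
A general antiderivative is 2 w^{3} \cos{\left(2 w \right)} - 3 w^{2} \sin{\left(2 w \right)} - \frac{3 w^{2} \cos{\left(2 w \right)}}{8} + \frac{3 w \sin{\left(2 w \right)}}{8} - 3 w \cos{\left(2 w \right)} + \frac{3 \sin{\left(2 w \right)}}{2} + \frac{35 \cos{\left(2 w \right)}}{16} + C.
The condition gives C = - \frac{9 \sin{\left(2 \right)}}{8} - 1 + \frac{13 \cos{\left(2 \right)}}{16} - (- \frac{9 \sin{\left(2 \right)}}{8} + \frac{13 \cos{\left(2 \right)}}{16}) = -1.
So G(w) = 2 w^{3} \cos{\left(2 w \right)} - 3 w^{2} \sin{\left(2 w \right)} - \frac{3 w^{2} \cos{\left(2 w \right)}}{8} + \frac{3 w \sin{\left(2 w \right)}}{8} - 3 w \cos{\left(2 w \right)} + \frac{3 \sin{\left(2 w \right)}}{2} + \frac{35 \cos{\left(2 w \right)}}{16} - 1.
Check: d/dw[2 w^{3} \cos{\left(2 w \right)} - 3 w^{2} \sin{\left(2 w \right)} - \frac{3 w^{2} \cos{\left(2 w \right)}}{8} + \frac{3 w \sin{\left(2 w \right)}}{8} - 3 w \cos{\left(2 w \right)} + \frac{3 \sin{\left(2 w \right)}}{2} + \frac{35 \cos{\left(2 w \right)}}{16} - 1] = - 4 w^{3} \sin{\left(2 w \right)} + \frac{3 w^{2} \sin{\left(2 w \right)}}{4} - 4 \sin{\left(2 w \right)} = G'(w).

G(w) = 2 w^{3} \cos{\left(2 w \right)} - 3 w^{2} \sin{\left(2 w \right)} - \frac{3 w^{2} \cos{\left(2 w \right)}}{8} + \frac{3 w \sin{\left(2 w \right)}}{8} - 3 w \cos{\left(2 w \right)} + \frac{3 \sin{\left(2 w \right)}}{2} + \frac{35 \cos{\left(2 w \right)}}{16} - 1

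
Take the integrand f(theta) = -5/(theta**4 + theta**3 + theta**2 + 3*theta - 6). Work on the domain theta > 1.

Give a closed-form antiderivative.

The denominator factors as (theta - 1)*(theta + 2)*(theta**2 + 3); partial fractions split f into directly integrable pieces: 5*(theta + 5)/(28*(theta**2 + 3)) + 5/(21*(theta + 2)) - 5/(12*(theta - 1)).
Check: d/dtheta[-5*log(theta - 1)/12 + 5*log(theta + 2)/21 + 5*log(theta**2 + 3)/56 + 25*sqrt(3)*atan(sqrt(3)*theta/3)/84] = -5/(theta**4 + theta**3 + theta**2 + 3*theta - 6) = f(theta).

An antiderivative is F(theta) = -5*log(theta - 1)/12 + 5*log(theta + 2)/21 + 5*log(theta**2 + 3)/56 + 25*sqrt(3)*atan(sqrt(3)*theta/3)/84.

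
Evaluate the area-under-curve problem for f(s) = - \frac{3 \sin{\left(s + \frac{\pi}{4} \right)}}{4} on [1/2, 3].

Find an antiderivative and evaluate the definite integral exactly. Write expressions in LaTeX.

Antiderivative: F(s) = \frac{3 \cos{\left(s + \frac{\pi}{4} \right)}}{4}; value = \frac{3 \cos{\left(\frac{\pi}{4} + 3 \right)}}{4} - \frac{3 \cos{\left(\frac{1}{2} + \frac{\pi}{4} \right)}}{4}

Differentiate the proposed F(s) back; it has to land on f(s) exactly.
F(s) = \frac{3 \cos{\left(s + \frac{\pi}{4} \right)}}{4} is an antiderivative of f.
Check: d/ds[\frac{3 \cos{\left(s + \frac{\pi}{4} \right)}}{4}] = - \frac{3 \sin{\left(s + \frac{\pi}{4} \right)}}{4} = f(s).
F(3) = \frac{3 \cos{\left(\frac{\pi}{4} + 3 \right)}}{4}; F(1/2) = \frac{3 \cos{\left(\frac{1}{2} + \frac{\pi}{4} \right)}}{4}.
Integral = F(3) - F(1/2) = \frac{3 \cos{\left(\frac{\pi}{4} + 3 \right)}}{4} - \frac{3 \cos{\left(\frac{1}{2} + \frac{\pi}{4} \right)}}{4}.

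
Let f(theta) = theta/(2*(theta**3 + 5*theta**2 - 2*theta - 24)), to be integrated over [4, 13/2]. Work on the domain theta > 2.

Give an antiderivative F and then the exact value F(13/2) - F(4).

Antiderivative: F(theta) = log(theta - 2)/30 + 3*log(theta + 3)/10 - log(theta + 4)/3; value = -log(21/2)/3 - 3*log(7)/10 - log(2)/30 + log(9/2)/30 + 3*log(19/2)/10 + log(8)/3

Factor the denominator (2*(theta - 2)*(theta + 3)*(theta + 4)) and decompose: f = -1/(3*(theta + 4)) + 3/(10*(theta + 3)) + 1/(30*(theta - 2)); each piece integrates to a log, atan, or power term.
F(theta) = log(theta - 2)/30 + 3*log(theta + 3)/10 - log(theta + 4)/3 is an antiderivative of f.
Check: d/dtheta[log(theta - 2)/30 + 3*log(theta + 3)/10 - log(theta + 4)/3] = theta/(2*theta**3 + 10*theta**2 - 4*theta - 48), which equals f(theta).
F(13/2) = -log(21/2)/3 + log(9/2)/30 + 3*log(19/2)/10; F(4) = -log(8)/3 + log(2)/30 + 3*log(7)/10.
Integral = F(13/2) - F(4) = -log(21/2)/3 - 3*log(7)/10 - log(2)/30 + log(9/2)/30 + 3*log(19/2)/10 + log(8)/3.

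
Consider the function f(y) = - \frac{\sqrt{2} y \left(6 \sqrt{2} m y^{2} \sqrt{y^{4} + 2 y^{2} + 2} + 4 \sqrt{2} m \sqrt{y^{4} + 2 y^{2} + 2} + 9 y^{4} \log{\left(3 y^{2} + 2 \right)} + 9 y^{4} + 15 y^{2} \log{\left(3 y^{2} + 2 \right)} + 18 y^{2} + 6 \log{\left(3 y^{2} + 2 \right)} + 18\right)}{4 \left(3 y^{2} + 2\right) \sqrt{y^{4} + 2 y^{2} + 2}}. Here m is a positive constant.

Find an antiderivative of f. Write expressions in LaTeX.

An antiderivative is F(y) = \frac{- 4 m y^{2} - 3 \sqrt{2} \sqrt{y^{4} + 2 y^{2} + 2} \log{\left(3 y^{2} + 2 \right)}}{8}.

Any candidate F(y) must reproduce f(y) exactly when differentiated.
Check: d/dy[\frac{- 4 m y^{2} - 3 \sqrt{2} \sqrt{y^{4} + 2 y^{2} + 2} \log{\left(3 y^{2} + 2 \right)}}{8}] = \frac{- 12 m y^{3} \sqrt{y^{4} + 2 y^{2} + 2} - 8 m y \sqrt{y^{4} + 2 y^{2} + 2} - 9 \sqrt{2} y^{5} \log{\left(3 y^{2} + 2 \right)} - 9 \sqrt{2} y^{5} - 15 \sqrt{2} y^{3} \log{\left(3 y^{2} + 2 \right)} - 18 \sqrt{2} y^{3} - 6 \sqrt{2} y \log{\left(3 y^{2} + 2 \right)} - 18 \sqrt{2} y}{12 y^{2} \sqrt{y^{4} + 2 y^{2} + 2} + 8 \sqrt{y^{4} + 2 y^{2} + 2}}, which equals f(y).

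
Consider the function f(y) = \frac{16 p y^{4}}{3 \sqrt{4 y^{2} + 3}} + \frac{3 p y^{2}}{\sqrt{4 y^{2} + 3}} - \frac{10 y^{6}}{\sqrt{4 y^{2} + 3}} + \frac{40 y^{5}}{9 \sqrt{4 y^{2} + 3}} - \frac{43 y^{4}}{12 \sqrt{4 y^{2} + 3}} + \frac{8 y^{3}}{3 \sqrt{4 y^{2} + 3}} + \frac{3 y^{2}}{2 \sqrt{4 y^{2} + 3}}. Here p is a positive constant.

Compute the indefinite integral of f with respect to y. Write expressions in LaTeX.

f has the shape u'v + uv' for u = - \frac{\sqrt{4 y^{2} + 3}}{3} and v = - p y^{3} + \frac{5 y^{5}}{4} - \frac{2 y^{4}}{3} - \frac{y^{3}}{2} — it is the derivative of the product u*v.
Check: d/dy[\frac{p y^{3} \sqrt{4 y^{2} + 3}}{3} - \frac{5 y^{5} \sqrt{4 y^{2} + 3}}{12} + \frac{2 y^{4} \sqrt{4 y^{2} + 3}}{9} + \frac{y^{3} \sqrt{4 y^{2} + 3}}{6}] = \frac{192 p y^{4} + 108 p y^{2} - 360 y^{6} + 160 y^{5} - 129 y^{4} + 96 y^{3} + 54 y^{2}}{36 \sqrt{4 y^{2} + 3}}, which equals f(y).

F(y) = \frac{p y^{3} \sqrt{4 y^{2} + 3}}{3} - \frac{5 y^{5} \sqrt{4 y^{2} + 3}}{12} + \frac{2 y^{4} \sqrt{4 y^{2} + 3}}{9} + \frac{y^{3} \sqrt{4 y^{2} + 3}}{6} + C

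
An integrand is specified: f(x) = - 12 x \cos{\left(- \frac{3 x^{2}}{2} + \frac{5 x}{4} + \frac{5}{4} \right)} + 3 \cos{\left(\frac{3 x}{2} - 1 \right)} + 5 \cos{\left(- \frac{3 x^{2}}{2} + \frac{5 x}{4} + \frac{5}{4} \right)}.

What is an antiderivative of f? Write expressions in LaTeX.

An antiderivative is F(x) = 2 \left(\sin{\left(\frac{3 x}{2} - 1 \right)} + 2 \sin{\left(- \frac{3 x^{2}}{2} + \frac{5 x}{4} + \frac{5}{4} \right)}\right).

Integrate term by term and add the pieces.
Check: d/dx[2 \left(\sin{\left(\frac{3 x}{2} - 1 \right)} + 2 \sin{\left(- \frac{3 x^{2}}{2} + \frac{5 x}{4} + \frac{5}{4} \right)}\right)] = - 12 x \cos{\left(- \frac{3 x^{2}}{2} + \frac{5 x}{4} + \frac{5}{4} \right)} + 3 \cos{\left(\frac{3 x}{2} - 1 \right)} + 5 \cos{\left(- \frac{3 x^{2}}{2} + \frac{5 x}{4} + \frac{5}{4} \right)} = f(x).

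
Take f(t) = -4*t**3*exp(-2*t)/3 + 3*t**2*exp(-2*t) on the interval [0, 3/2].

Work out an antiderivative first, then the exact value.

Recognize the product-rule pattern: f = u'v + uv' with u = 2*t**3/3 - t**2/2 - t/2 - 1/4, v = exp(-2*t), so integration by parts undoes it.
F(t) = (8*t**3 - 6*t**2 - 6*t - 3)*exp(-2*t)/12 is an antiderivative of f.
Check: d/dt[(8*t**3 - 6*t**2 - 6*t - 3)*exp(-2*t)/12] = (-4*t**3 + 9*t**2)*exp(-2*t)/3, which equals f(t).
F(3/2) = exp(-3)/8; F(0) = -1/4.
Integral = F(3/2) - F(0) = exp(-3)/8 + 1/4.

Antiderivative: F(t) = (8*t**3 - 6*t**2 - 6*t - 3)*exp(-2*t)/12; value = exp(-3)/8 + 1/4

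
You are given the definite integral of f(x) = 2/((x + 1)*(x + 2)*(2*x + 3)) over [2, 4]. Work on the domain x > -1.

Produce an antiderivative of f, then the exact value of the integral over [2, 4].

Antiderivative: F(x) = -4*log(2*x + 3) + 2*log(x**2 + 3*x + 2); value = -4*log(11) - 2*log(12) + 2*log(30) + 4*log(7)

Factor the denominator ((x + 1)*(x + 2)*(2*x + 3)) and decompose: f = -8/(2*x + 3) + 2/(x + 2) + 2/(x + 1); each piece integrates to a log, atan, or power term.
F(x) = -4*log(2*x + 3) + 2*log(x**2 + 3*x + 2) is an antiderivative of f.
Check: d/dx[-4*log(2*x + 3) + 2*log(x**2 + 3*x + 2)] = 2/(2*x**3 + 9*x**2 + 13*x + 6), which equals f(x).
F(4) = -4*log(11) + 2*log(30); F(2) = -4*log(7) + 2*log(12).
Integral = F(4) - F(2) = -4*log(11) - 2*log(12) + 2*log(30) + 4*log(7).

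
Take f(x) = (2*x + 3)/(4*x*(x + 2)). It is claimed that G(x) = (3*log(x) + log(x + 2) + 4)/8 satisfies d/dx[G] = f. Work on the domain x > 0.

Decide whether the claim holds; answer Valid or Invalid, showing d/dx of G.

Valid - the claim checks out under differentiation.

d/dx[G] = (2*x + 3)/(4*x**2 + 8*x)
This equals f(x) exactly, so the claim holds.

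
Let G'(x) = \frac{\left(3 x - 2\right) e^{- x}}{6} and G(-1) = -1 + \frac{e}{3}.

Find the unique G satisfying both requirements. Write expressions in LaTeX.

G(x) = - \frac{\left(3 x + 6 e^{x} + 1\right) e^{- x}}{6}

Recognize the product-rule pattern: G'(x) = u'v + uv' with u = - \frac{x}{2} - \frac{1}{6}, v = e^{- x}, so integration by parts undoes it.
A general antiderivative is \frac{\left(- 3 x - 1\right) e^{- x}}{6} + C.
The condition gives C = -1 + \frac{e}{3} - (\frac{e}{3}) = -1.
So G(x) = - \frac{\left(3 x + 6 e^{x} + 1\right) e^{- x}}{6}.
Check: d/dx[- \frac{\left(3 x + 6 e^{x} + 1\right) e^{- x}}{6}] = \frac{\left(3 x - 2\right) e^{- x}}{6} = G'(x).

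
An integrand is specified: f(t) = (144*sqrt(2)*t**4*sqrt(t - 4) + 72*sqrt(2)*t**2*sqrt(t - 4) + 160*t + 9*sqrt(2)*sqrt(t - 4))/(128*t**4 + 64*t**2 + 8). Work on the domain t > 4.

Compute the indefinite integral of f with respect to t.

Check any antiderivative F(t) by computing F'(t) and comparing it with f(t).
Check: d/dt[(12*sqrt(2)*t**3*sqrt(t - 4) - 48*sqrt(2)*t**2*sqrt(t - 4) + 3*sqrt(2)*t*sqrt(t - 4) - 12*sqrt(2)*sqrt(t - 4) - 10)/(4*(4*t**2 + 1))] = (144*sqrt(2)*t**5 - 576*sqrt(2)*t**4 + 72*sqrt(2)*t**3 - 288*sqrt(2)*t**2 + 160*t*sqrt(t - 4) + 9*sqrt(2)*t - 36*sqrt(2))/(128*t**4*sqrt(t - 4) + 64*t**2*sqrt(t - 4) + 8*sqrt(t - 4)), which equals f(t).

F(t) = (12*sqrt(2)*t**3*sqrt(t - 4) - 48*sqrt(2)*t**2*sqrt(t - 4) + 3*sqrt(2)*t*sqrt(t - 4) - 12*sqrt(2)*sqrt(t - 4) - 10)/(4*(4*t**2 + 1)) + C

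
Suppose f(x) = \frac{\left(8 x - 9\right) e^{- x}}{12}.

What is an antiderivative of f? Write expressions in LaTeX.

Recognize the product-rule pattern: f = u'v + uv' with u = \frac{1}{12} - \frac{2 x}{3}, v = e^{- x}, so integration by parts undoes it.
Check: d/dx[- \frac{\left(8 x - 1\right) e^{- x}}{12}] = \frac{\left(8 x - 9\right) e^{- x}}{12} = f(x).

An antiderivative is F(x) = - \frac{\left(8 x - 1\right) e^{- x}}{12}.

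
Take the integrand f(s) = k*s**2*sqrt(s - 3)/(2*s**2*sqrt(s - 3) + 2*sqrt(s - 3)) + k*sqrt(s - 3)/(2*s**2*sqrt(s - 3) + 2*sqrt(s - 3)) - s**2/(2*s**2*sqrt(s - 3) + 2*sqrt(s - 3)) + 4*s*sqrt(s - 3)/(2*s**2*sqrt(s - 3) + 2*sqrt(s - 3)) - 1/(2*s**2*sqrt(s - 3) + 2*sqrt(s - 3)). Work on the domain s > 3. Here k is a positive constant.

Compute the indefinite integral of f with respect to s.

Integrate term by term and add the pieces.
Check: d/ds[(k*s - 2*sqrt(s - 3) + 2*log(3*s**2/2 + 3/2))/2] = (k*s**2*sqrt(s - 3) + k*sqrt(s - 3) - s**2 + 4*s*sqrt(s - 3) - 1)/(2*s**2*sqrt(s - 3) + 2*sqrt(s - 3)), which equals f(s).

F(s) = (k*s - 2*sqrt(s - 3) + 2*log(3*s**2/2 + 3/2))/2 + C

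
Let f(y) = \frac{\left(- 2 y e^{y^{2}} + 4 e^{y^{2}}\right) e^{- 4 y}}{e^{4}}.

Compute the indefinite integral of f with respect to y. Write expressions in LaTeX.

F(y) = - e^{y^{2} - 4 y - 4} + C

f matches the chain-rule pattern g'(h)*h' with inner function h(y) = y^{2} - 4 y - 4; substituting u = h(y) collapses the integral.
Check: d/dy[- e^{y^{2} - 4 y - 4}] = \frac{\left(4 - 2 y\right) e^{- 4 y} e^{y^{2}}}{e^{4}}, which equals f(y).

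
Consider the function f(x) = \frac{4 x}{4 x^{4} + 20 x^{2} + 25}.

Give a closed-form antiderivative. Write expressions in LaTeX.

An antiderivative is F(x) = - \frac{1}{2 x^{2} + 5}.

The substitution u = 2 x^{2} + 5 works: f is exactly (dF/du)*(du/dx) for that inner function.
Check: d/dx[- \frac{1}{2 x^{2} + 5}] = \frac{4 x}{4 x^{4} + 20 x^{2} + 25} = f(x).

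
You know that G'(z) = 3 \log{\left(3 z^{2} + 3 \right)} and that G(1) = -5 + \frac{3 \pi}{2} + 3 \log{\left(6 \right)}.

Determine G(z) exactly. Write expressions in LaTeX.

Since d/dz undoes antidifferentiation here, G(z) must give back the stated G'(z).
A general antiderivative is 3 z \log{\left(3 z^{2} + 3 \right)} - 6 z + 6 \operatorname{atan}{\left(z \right)} + C.
The condition gives C = -5 + \frac{3 \pi}{2} + 3 \log{\left(6 \right)} - (-6 + \frac{3 \pi}{2} + 3 \log{\left(6 \right)}) = 1.
So G(z) = 3 z \log{\left(3 z^{2} + 3 \right)} - 6 z + 6 \operatorname{atan}{\left(z \right)} + 1.
Check: d/dz[3 z \log{\left(3 z^{2} + 3 \right)} - 6 z + 6 \operatorname{atan}{\left(z \right)} + 1] = 3 \log{\left(z^{2} + 1 \right)} + 3 \log{\left(3 \right)}, which equals G'(z).

G(z) = 3 z \log{\left(3 z^{2} + 3 \right)} - 6 z + 6 \operatorname{atan}{\left(z \right)} + 1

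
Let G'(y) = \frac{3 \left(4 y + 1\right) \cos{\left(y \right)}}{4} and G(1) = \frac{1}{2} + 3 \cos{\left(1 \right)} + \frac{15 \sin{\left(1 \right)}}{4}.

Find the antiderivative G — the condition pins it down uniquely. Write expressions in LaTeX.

G(y) = \frac{12 y \sin{\left(y \right)} + 3 \sin{\left(y \right)} + 12 \cos{\left(y \right)} + 2}{4}

Recover the given G'(y) by differentiating a candidate G(y); any mismatch rules it out.
A general antiderivative is 3 y \sin{\left(y \right)} + \frac{3 \sin{\left(y \right)}}{4} + 3 \cos{\left(y \right)} + C.
The condition gives C = \frac{1}{2} + 3 \cos{\left(1 \right)} + \frac{15 \sin{\left(1 \right)}}{4} - (3 \cos{\left(1 \right)} + \frac{15 \sin{\left(1 \right)}}{4}) = \frac{1}{2}.
So G(y) = \frac{12 y \sin{\left(y \right)} + 3 \sin{\left(y \right)} + 12 \cos{\left(y \right)} + 2}{4}.
Check: d/dy[\frac{12 y \sin{\left(y \right)} + 3 \sin{\left(y \right)} + 12 \cos{\left(y \right)} + 2}{4}] = 3 y \cos{\left(y \right)} + \frac{3 \cos{\left(y \right)}}{4}, which equals G'(y).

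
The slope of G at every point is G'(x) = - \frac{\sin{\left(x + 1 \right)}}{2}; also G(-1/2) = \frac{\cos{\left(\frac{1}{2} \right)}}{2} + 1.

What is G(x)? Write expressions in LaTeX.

G(x) = \frac{\cos{\left(x + 1 \right)} + 2}{2}

Differentiate the proposed G(x) back; it has to land on the given G'(x).
A general antiderivative is \frac{\cos{\left(x + 1 \right)}}{2} + C.
The condition gives C = \frac{\cos{\left(\frac{1}{2} \right)}}{2} + 1 - (\frac{\cos{\left(\frac{1}{2} \right)}}{2}) = 1.
So G(x) = \frac{\cos{\left(x + 1 \right)} + 2}{2}.
Check: d/dx[\frac{\cos{\left(x + 1 \right)} + 2}{2}] = - \frac{\sin{\left(x + 1 \right)}}{2} = G'(x).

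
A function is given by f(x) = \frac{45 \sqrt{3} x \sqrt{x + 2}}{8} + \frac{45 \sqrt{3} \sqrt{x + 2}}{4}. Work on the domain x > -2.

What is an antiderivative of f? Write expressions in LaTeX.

The integrand splits into summands that can be handled one at a time.
Check: d/dx[\frac{9 \sqrt{3} \left(x + 2\right)^{\frac{5}{2}}}{4}] = \frac{45 \sqrt{3} x \sqrt{x + 2}}{8} + \frac{45 \sqrt{3} \sqrt{x + 2}}{4} = f(x).

An antiderivative is F(x) = \frac{9 \sqrt{3} \left(x + 2\right)^{\frac{5}{2}}}{4}.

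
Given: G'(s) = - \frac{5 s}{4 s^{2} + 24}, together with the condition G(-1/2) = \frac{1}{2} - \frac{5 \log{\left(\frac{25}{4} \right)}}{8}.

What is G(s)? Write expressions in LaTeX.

The substitution u = s^{2} + 6 works: G'(s) is exactly (dG/du)*(du/ds) for that inner function.
A general antiderivative is - \frac{5 \log{\left(s^{2} + 6 \right)}}{8} + C.
The condition gives C = \frac{1}{2} - \frac{5 \log{\left(\frac{25}{4} \right)}}{8} - (- \frac{5 \log{\left(\frac{25}{4} \right)}}{8}) = \frac{1}{2}.
So G(s) = \frac{4 - 5 \log{\left(s^{2} + 6 \right)}}{8}.
Check: d/ds[\frac{4 - 5 \log{\left(s^{2} + 6 \right)}}{8}] = - \frac{5 s}{4 s^{2} + 24} = G'(s).

G(s) = \frac{4 - 5 \log{\left(s^{2} + 6 \right)}}{8}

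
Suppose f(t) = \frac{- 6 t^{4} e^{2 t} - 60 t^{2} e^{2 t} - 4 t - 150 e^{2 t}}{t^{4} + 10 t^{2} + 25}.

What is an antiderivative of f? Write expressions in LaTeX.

An antiderivative is F(t) = - 3 e^{2 t} + \frac{1}{\frac{t^{2}}{2} + \frac{5}{2}}.

Any candidate F(t) must reproduce f(t) exactly when differentiated.
Check: d/dt[- 3 e^{2 t} + \frac{1}{\frac{t^{2}}{2} + \frac{5}{2}}] = \frac{- 6 t^{4} e^{2 t} - 60 t^{2} e^{2 t} - 4 t - 150 e^{2 t}}{t^{4} + 10 t^{2} + 25} = f(t).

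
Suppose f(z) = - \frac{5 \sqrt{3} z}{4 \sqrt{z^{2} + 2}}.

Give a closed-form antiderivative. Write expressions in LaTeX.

An antiderivative is F(z) = - \frac{5 \sqrt{3} \sqrt{z^{2} + 2}}{4}.

f matches the chain-rule pattern g'(h)*h' with inner function h(z) = 3 z^{2} + 6; substituting u = h(z) collapses the integral.
Check: d/dz[- \frac{5 \sqrt{3} \sqrt{z^{2} + 2}}{4}] = - \frac{5 \sqrt{3} z}{4 \sqrt{z^{2} + 2}} = f(z).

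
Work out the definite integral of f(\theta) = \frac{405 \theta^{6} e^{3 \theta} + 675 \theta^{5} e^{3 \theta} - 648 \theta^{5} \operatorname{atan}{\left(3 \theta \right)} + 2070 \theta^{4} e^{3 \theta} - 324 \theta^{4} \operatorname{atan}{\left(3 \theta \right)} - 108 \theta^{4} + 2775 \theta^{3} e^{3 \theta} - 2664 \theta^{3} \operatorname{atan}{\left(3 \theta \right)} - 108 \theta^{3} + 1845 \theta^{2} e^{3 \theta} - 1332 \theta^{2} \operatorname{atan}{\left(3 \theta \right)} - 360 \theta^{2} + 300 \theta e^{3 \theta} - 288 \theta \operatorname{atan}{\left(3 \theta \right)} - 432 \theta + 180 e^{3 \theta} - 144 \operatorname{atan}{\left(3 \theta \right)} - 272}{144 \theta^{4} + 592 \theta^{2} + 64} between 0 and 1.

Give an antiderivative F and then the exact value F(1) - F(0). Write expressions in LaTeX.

A candidate is checked by its d/d\theta: the result must match f(\theta).
F(\theta) = - \frac{- 15 \theta^{2} e^{3 \theta} + 36 \theta^{2} \operatorname{atan}{\left(3 \theta \right)} - 15 \theta e^{3 \theta} + 36 \theta \operatorname{atan}{\left(3 \theta \right)} - 10 e^{3 \theta} - 8 \operatorname{atan}{\left(\frac{\theta}{2} \right)} + 24 \operatorname{atan}{\left(3 \theta \right)}}{16} is an antiderivative of f.
Check: d/d\theta[- \frac{- 15 \theta^{2} e^{3 \theta} + 36 \theta^{2} \operatorname{atan}{\left(3 \theta \right)} - 15 \theta e^{3 \theta} + 36 \theta \operatorname{atan}{\left(3 \theta \right)} - 10 e^{3 \theta} - 8 \operatorname{atan}{\left(\frac{\theta}{2} \right)} + 24 \operatorname{atan}{\left(3 \theta \right)}}{16}] = \frac{405 \theta^{6} e^{3 \theta} + 675 \theta^{5} e^{3 \theta} - 648 \theta^{5} \operatorname{atan}{\left(3 \theta \right)} + 2070 \theta^{4} e^{3 \theta} - 324 \theta^{4} \operatorname{atan}{\left(3 \theta \right)} - 108 \theta^{4} + 2775 \theta^{3} e^{3 \theta} - 2664 \theta^{3} \operatorname{atan}{\left(3 \theta \right)} - 108 \theta^{3} + 1845 \theta^{2} e^{3 \theta} - 1332 \theta^{2} \operatorname{atan}{\left(3 \theta \right)} - 360 \theta^{2} + 300 \theta e^{3 \theta} - 288 \theta \operatorname{atan}{\left(3 \theta \right)} - 432 \theta + 180 e^{3 \theta} - 144 \operatorname{atan}{\left(3 \theta \right)} - 272}{144 \theta^{4} + 592 \theta^{2} + 64} = f(\theta).
F(1) = - 6 \operatorname{atan}{\left(3 \right)} + \frac{\operatorname{atan}{\left(\frac{1}{2} \right)}}{2} + \frac{5 e^{3}}{2}; F(0) = \frac{5}{8}.
Integral = F(1) - F(0) = - 6 \operatorname{atan}{\left(3 \right)} - \frac{5}{8} + \frac{\operatorname{atan}{\left(\frac{1}{2} \right)}}{2} + \frac{5 e^{3}}{2}.

Antiderivative: F(\theta) = - \frac{- 15 \theta^{2} e^{3 \theta} + 36 \theta^{2} \operatorname{atan}{\left(3 \theta \right)} - 15 \theta e^{3 \theta} + 36 \theta \operatorname{atan}{\left(3 \theta \right)} - 10 e^{3 \theta} - 8 \operatorname{atan}{\left(\frac{\theta}{2} \right)} + 24 \operatorname{atan}{\left(3 \theta \right)}}{16}; value = - 6 \operatorname{atan}{\left(3 \right)} - \frac{5}{8} + \frac{\operatorname{atan}{\left(\frac{1}{2} \right)}}{2} + \frac{5 e^{3}}{2}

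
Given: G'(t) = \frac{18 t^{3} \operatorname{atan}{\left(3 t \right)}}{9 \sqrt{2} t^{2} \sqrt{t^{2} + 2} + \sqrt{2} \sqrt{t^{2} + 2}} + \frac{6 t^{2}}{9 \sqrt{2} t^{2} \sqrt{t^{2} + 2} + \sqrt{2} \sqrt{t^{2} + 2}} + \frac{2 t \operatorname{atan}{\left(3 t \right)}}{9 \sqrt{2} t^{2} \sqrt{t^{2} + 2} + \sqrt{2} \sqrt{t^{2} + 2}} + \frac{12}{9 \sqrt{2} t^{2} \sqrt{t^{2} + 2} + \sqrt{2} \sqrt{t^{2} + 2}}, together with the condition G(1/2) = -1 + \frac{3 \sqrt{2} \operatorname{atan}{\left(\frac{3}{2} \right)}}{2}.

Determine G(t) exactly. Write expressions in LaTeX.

G(t) = \sqrt{2} \sqrt{t^{2} + 2} \operatorname{atan}{\left(3 t \right)} - 1

Recognize the product-rule pattern: G'(t) = u'v + uv' with u = 2 \sqrt{\frac{t^{2}}{2} + 1}, v = \operatorname{atan}{\left(3 t \right)}, so integration by parts undoes it.
A general antiderivative is 2 \sqrt{\frac{t^{2}}{2} + 1} \operatorname{atan}{\left(3 t \right)} + C.
The condition gives C = -1 + \frac{3 \sqrt{2} \operatorname{atan}{\left(\frac{3}{2} \right)}}{2} - (\frac{3 \sqrt{2} \operatorname{atan}{\left(\frac{3}{2} \right)}}{2}) = -1.
So G(t) = \sqrt{2} \sqrt{t^{2} + 2} \operatorname{atan}{\left(3 t \right)} - 1.
Check: d/dt[\sqrt{2} \sqrt{t^{2} + 2} \operatorname{atan}{\left(3 t \right)} - 1] = \frac{9 \sqrt{2} t^{3} \operatorname{atan}{\left(3 t \right)} + 3 \sqrt{2} t^{2} + \sqrt{2} t \operatorname{atan}{\left(3 t \right)} + 6 \sqrt{2}}{9 t^{2} \sqrt{t^{2} + 2} + \sqrt{t^{2} + 2}}, which equals G'(t).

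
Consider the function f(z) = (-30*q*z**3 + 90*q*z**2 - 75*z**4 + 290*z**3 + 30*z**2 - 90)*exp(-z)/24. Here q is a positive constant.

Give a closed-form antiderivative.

An antiderivative is F(z) = 5*q*z**3*exp(-z)/4 + 25*z**4*exp(-z)/8 + 5*z**3*exp(-z)/12 + 15*exp(-z)/4.

f has the shape u'v + uv' for u = 5*q*z**3/4 + 25*z**4/8 + 5*z**3/12 + 15/4 and v = exp(-z) — it is the derivative of the product u*v.
Check: d/dz[5*q*z**3*exp(-z)/4 + 25*z**4*exp(-z)/8 + 5*z**3*exp(-z)/12 + 15*exp(-z)/4] = (-30*q*z**3 + 90*q*z**2 - 75*z**4 + 290*z**3 + 30*z**2 - 90)*exp(-z)/24 = f(z).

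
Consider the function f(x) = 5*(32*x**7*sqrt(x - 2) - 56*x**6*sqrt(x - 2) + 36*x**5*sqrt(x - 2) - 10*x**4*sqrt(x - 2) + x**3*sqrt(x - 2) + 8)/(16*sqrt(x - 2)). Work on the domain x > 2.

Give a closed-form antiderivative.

An antiderivative is F(x) = 5*x**8/4 - 5*x**7/2 + 15*x**6/8 - 5*x**5/8 + 5*x**4/64 + 5*sqrt(x - 2).

Differentiate the proposed F(x) back; it has to land on f(x) exactly.
Check: d/dx[5*x**8/4 - 5*x**7/2 + 15*x**6/8 - 5*x**5/8 + 5*x**4/64 + 5*sqrt(x - 2)] = (160*x**7*sqrt(x - 2) - 280*x**6*sqrt(x - 2) + 180*x**5*sqrt(x - 2) - 50*x**4*sqrt(x - 2) + 5*x**3*sqrt(x - 2) + 40)/(16*sqrt(x - 2)), which equals f(x).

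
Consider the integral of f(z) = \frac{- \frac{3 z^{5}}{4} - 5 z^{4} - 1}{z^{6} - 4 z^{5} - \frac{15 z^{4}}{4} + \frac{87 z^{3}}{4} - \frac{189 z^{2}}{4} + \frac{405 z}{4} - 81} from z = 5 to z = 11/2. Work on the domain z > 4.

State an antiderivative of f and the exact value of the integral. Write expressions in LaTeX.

The denominator factors as \left(z - 4\right) \left(z + 3\right) \left(2 z - 3\right)^{2} \left(z^{2} + 3\right); partial fractions split f into directly integrable pieces: \frac{11143 z - 5493}{33516 \left(z^{2} + 3\right)} + \frac{1489511}{595350 \left(2 z - 3\right)} + \frac{4097}{1890 \left(2 z - 3\right)^{2}} + \frac{895}{6804 \left(z + 3\right)} - \frac{8196}{3325 \left(z - 4\right)}.
F(z) = - \frac{8196 \log{\left(z - 4 \right)}}{3325} + \frac{1489511 \log{\left(z - \frac{3}{2} \right)}}{1190700} + \frac{895 \log{\left(z + 3 \right)}}{6804} + \frac{11143 \log{\left(z^{2} + 3 \right)}}{67032} - \frac{1831 \sqrt{3} \operatorname{atan}{\left(\frac{\sqrt{3} z}{3} \right)}}{33516} - \frac{4097}{7560 z - 11340} is an antiderivative of f.
Check: d/dz[- \frac{8196 \log{\left(z - 4 \right)}}{3325} + \frac{1489511 \log{\left(z - \frac{3}{2} \right)}}{1190700} + \frac{895 \log{\left(z + 3 \right)}}{6804} + \frac{11143 \log{\left(z^{2} + 3 \right)}}{67032} - \frac{1831 \sqrt{3} \operatorname{atan}{\left(\frac{\sqrt{3} z}{3} \right)}}{33516} - \frac{4097}{7560 z - 11340}] = \frac{- 3 z^{5} - 20 z^{4} - 4}{4 z^{6} - 16 z^{5} - 15 z^{4} + 87 z^{3} - 189 z^{2} + 405 z - 324}, which equals f(z).
F(11/2) = - \frac{8196 \log{\left(\frac{3}{2} \right)}}{3325} - \frac{4097}{30240} - \frac{1831 \sqrt{3} \operatorname{atan}{\left(\frac{11 \sqrt{3}}{6} \right)}}{33516} + \frac{895 \log{\left(\frac{17}{2} \right)}}{6804} + \frac{11143 \log{\left(\frac{133}{4} \right)}}{67032} + \frac{1489511 \log{\left(4 \right)}}{1190700}; F(5) = - \frac{4097}{26460} - \frac{1831 \sqrt{3} \operatorname{atan}{\left(\frac{5 \sqrt{3}}{3} \right)}}{33516} + \frac{895 \log{\left(8 \right)}}{6804} + \frac{11143 \log{\left(28 \right)}}{67032} + \frac{1489511 \log{\left(\frac{7}{2} \right)}}{1190700}.
Integral = F(11/2) - F(5) = - \frac{1489511 \log{\left(\frac{7}{2} \right)}}{1190700} - \frac{8196 \log{\left(\frac{3}{2} \right)}}{3325} - \frac{11143 \log{\left(28 \right)}}{67032} - \frac{895 \log{\left(8 \right)}}{6804} - \frac{1831 \sqrt{3} \operatorname{atan}{\left(\frac{11 \sqrt{3}}{6} \right)}}{33516} + \frac{4097}{211680} + \frac{1831 \sqrt{3} \operatorname{atan}{\left(\frac{5 \sqrt{3}}{3} \right)}}{33516} + \frac{895 \log{\left(\frac{17}{2} \right)}}{6804} + \frac{11143 \log{\left(\frac{133}{4} \right)}}{67032} + \frac{1489511 \log{\left(4 \right)}}{1190700}.

Antiderivative: F(z) = - \frac{8196 \log{\left(z - 4 \right)}}{3325} + \frac{1489511 \log{\left(z - \frac{3}{2} \right)}}{1190700} + \frac{895 \log{\left(z + 3 \right)}}{6804} + \frac{11143 \log{\left(z^{2} + 3 \right)}}{67032} - \frac{1831 \sqrt{3} \operatorname{atan}{\left(\frac{\sqrt{3} z}{3} \right)}}{33516} - \frac{4097}{7560 z - 11340}; value = - \frac{1489511 \log{\left(\frac{7}{2} \right)}}{1190700} - \frac{8196 \log{\left(\frac{3}{2} \right)}}{3325} - \frac{11143 \log{\left(28 \right)}}{67032} - \frac{895 \log{\left(8 \right)}}{6804} - \frac{1831 \sqrt{3} \operatorname{atan}{\left(\frac{11 \sqrt{3}}{6} \right)}}{33516} + \frac{4097}{211680} + \frac{1831 \sqrt{3} \operatorname{atan}{\left(\frac{5 \sqrt{3}}{3} \right)}}{33516} + \frac{895 \log{\left(\frac{17}{2} \right)}}{6804} + \frac{11143 \log{\left(\frac{133}{4} \right)}}{67032} + \frac{1489511 \log{\left(4 \right)}}{1190700}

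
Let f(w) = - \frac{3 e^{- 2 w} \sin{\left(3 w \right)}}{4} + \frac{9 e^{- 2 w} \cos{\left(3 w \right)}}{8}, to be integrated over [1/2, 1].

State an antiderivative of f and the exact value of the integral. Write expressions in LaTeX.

Antiderivative: F(w) = \frac{3 e^{- 2 w} \sin{\left(3 w \right)}}{8}; value = - \frac{3 \sin{\left(\frac{3}{2} \right)}}{8 e} + \frac{3 \sin{\left(3 \right)}}{8 e^{2}}

Recognize the product-rule pattern: f = u'v + uv' with u = \frac{3 e^{- 2 w}}{8}, v = \sin{\left(3 w \right)}, so integration by parts undoes it.
F(w) = \frac{3 e^{- 2 w} \sin{\left(3 w \right)}}{8} is an antiderivative of f.
Check: d/dw[\frac{3 e^{- 2 w} \sin{\left(3 w \right)}}{8}] = \frac{\left(- 6 \sin{\left(3 w \right)} + 9 \cos{\left(3 w \right)}\right) e^{- 2 w}}{8}, which equals f(w).
F(1) = \frac{3 \sin{\left(3 \right)}}{8 e^{2}}; F(1/2) = \frac{3 \sin{\left(\frac{3}{2} \right)}}{8 e}.
Integral = F(1) - F(1/2) = - \frac{3 \sin{\left(\frac{3}{2} \right)}}{8 e} + \frac{3 \sin{\left(3 \right)}}{8 e^{2}}.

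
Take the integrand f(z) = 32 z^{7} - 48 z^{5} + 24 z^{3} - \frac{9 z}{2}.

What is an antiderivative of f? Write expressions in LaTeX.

The integrand splits into summands that can be handled one at a time.
Check: d/dz[- \frac{z^{2}}{4} + \frac{\left(1 - 2 z^{2}\right)^{4}}{4}] = 32 z^{7} - 48 z^{5} + 24 z^{3} - \frac{9 z}{2} = f(z).

An antiderivative is F(z) = - \frac{z^{2}}{4} + \frac{\left(1 - 2 z^{2}\right)^{4}}{4}.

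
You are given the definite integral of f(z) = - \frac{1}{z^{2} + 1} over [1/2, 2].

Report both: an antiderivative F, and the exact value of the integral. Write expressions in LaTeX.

Antiderivative: F(z) = - \operatorname{atan}{\left(z \right)}; value = - \operatorname{atan}{\left(2 \right)} + \operatorname{atan}{\left(\frac{1}{2} \right)}

Any candidate F(z) must reproduce f(z) exactly when differentiated.
F(z) = - \operatorname{atan}{\left(z \right)} is an antiderivative of f.
Check: d/dz[- \operatorname{atan}{\left(z \right)}] = - \frac{1}{z^{2} + 1} = f(z).
F(2) = - \operatorname{atan}{\left(2 \right)}; F(1/2) = - \operatorname{atan}{\left(\frac{1}{2} \right)}.
Integral = F(2) - F(1/2) = - \operatorname{atan}{\left(2 \right)} + \operatorname{atan}{\left(\frac{1}{2} \right)}.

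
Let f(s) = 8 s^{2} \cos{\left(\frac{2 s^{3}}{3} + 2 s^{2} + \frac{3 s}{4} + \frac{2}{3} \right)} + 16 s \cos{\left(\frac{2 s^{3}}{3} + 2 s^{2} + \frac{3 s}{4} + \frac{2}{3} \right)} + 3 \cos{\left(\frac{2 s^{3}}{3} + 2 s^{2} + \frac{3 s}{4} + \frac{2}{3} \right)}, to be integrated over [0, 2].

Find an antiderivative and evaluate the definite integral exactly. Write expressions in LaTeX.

Antiderivative: F(s) = 4 \sin{\left(\frac{2 s^{3}}{3} + 2 s^{2} + \frac{3 s}{4} + \frac{2}{3} \right)}; value = - 4 \sin{\left(\frac{2}{3} \right)} + 4 \sin{\left(\frac{31}{2} \right)}

f matches the chain-rule pattern g'(h)*h' with inner function h(s) = \frac{2 s^{3}}{3} + 2 s^{2} + \frac{3 s}{4} + \frac{2}{3}; substituting u = h(s) collapses the integral.
F(s) = 4 \sin{\left(\frac{2 s^{3}}{3} + 2 s^{2} + \frac{3 s}{4} + \frac{2}{3} \right)} is an antiderivative of f.
Check: d/ds[4 \sin{\left(\frac{2 s^{3}}{3} + 2 s^{2} + \frac{3 s}{4} + \frac{2}{3} \right)}] = 8 s^{2} \cos{\left(\frac{2 s^{3}}{3} + 2 s^{2} + \frac{3 s}{4} + \frac{2}{3} \right)} + 16 s \cos{\left(\frac{2 s^{3}}{3} + 2 s^{2} + \frac{3 s}{4} + \frac{2}{3} \right)} + 3 \cos{\left(\frac{2 s^{3}}{3} + 2 s^{2} + \frac{3 s}{4} + \frac{2}{3} \right)} = f(s).
F(2) = 4 \sin{\left(\frac{31}{2} \right)}; F(0) = 4 \sin{\left(\frac{2}{3} \right)}.
Integral = F(2) - F(0) = - 4 \sin{\left(\frac{2}{3} \right)} + 4 \sin{\left(\frac{31}{2} \right)}.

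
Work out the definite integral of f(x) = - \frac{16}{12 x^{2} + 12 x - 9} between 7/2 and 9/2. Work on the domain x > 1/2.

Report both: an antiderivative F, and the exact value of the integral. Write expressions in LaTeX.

Antiderivative: F(x) = - \frac{2 \log{\left(x - \frac{1}{2} \right)}}{3} + \frac{2 \log{\left(x + \frac{3}{2} \right)}}{3}; value = - \frac{2 \log{\left(5 \right)}}{3} - \frac{2 \log{\left(4 \right)}}{3} + \frac{2 \log{\left(3 \right)}}{3} + \frac{2 \log{\left(6 \right)}}{3}

The denominator factors as 3 \left(2 x - 1\right) \left(2 x + 3\right); partial fractions split f into directly integrable pieces: \frac{4}{3 \left(2 x + 3\right)} - \frac{4}{3 \left(2 x - 1\right)}.
F(x) = - \frac{2 \log{\left(x - \frac{1}{2} \right)}}{3} + \frac{2 \log{\left(x + \frac{3}{2} \right)}}{3} is an antiderivative of f.
Check: d/dx[- \frac{2 \log{\left(x - \frac{1}{2} \right)}}{3} + \frac{2 \log{\left(x + \frac{3}{2} \right)}}{3}] = - \frac{16}{12 x^{2} + 12 x - 9} = f(x).
F(9/2) = - \frac{2 \log{\left(4 \right)}}{3} + \frac{2 \log{\left(6 \right)}}{3}; F(7/2) = - \frac{2 \log{\left(3 \right)}}{3} + \frac{2 \log{\left(5 \right)}}{3}.
Integral = F(9/2) - F(7/2) = - \frac{2 \log{\left(5 \right)}}{3} - \frac{2 \log{\left(4 \right)}}{3} + \frac{2 \log{\left(3 \right)}}{3} + \frac{2 \log{\left(6 \right)}}{3}.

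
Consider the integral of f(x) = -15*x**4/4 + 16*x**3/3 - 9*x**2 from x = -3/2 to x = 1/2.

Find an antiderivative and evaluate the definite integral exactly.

The integrand splits into summands that can be handled one at a time.
F(x) = -3*x**5/4 + 4*x**4/3 - 3*x**3 is an antiderivative of f.
Check: d/dx[-3*x**5/4 + 4*x**4/3 - 3*x**3] = -15*x**4/4 + 16*x**3/3 - 9*x**2 = f(x).
F(1/2) = -121/384; F(-3/2) = 2889/128.
Integral = F(1/2) - F(-3/2) = -2197/96.

Antiderivative: F(x) = -3*x**5/4 + 4*x**4/3 - 3*x**3; value = -2197/96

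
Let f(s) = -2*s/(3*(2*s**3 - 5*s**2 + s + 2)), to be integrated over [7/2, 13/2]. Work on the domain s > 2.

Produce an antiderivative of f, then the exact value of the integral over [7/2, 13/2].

Factor the denominator (3*(s - 2)*(s - 1)*(2*s + 1)) and decompose: f = 4/(45*(2*s + 1)) + 2/(9*(s - 1)) - 4/(15*(s - 2)); each piece integrates to a log, atan, or power term.
F(s) = -4*log(s - 2)/15 + 2*log(s - 1)/9 + 2*log(s + 1/2)/45 is an antiderivative of f.
Check: d/ds[-4*log(s - 2)/15 + 2*log(s - 1)/9 + 2*log(s + 1/2)/45] = -2*s/(6*s**3 - 15*s**2 + 3*s + 6), which equals f(s).
F(13/2) = -4*log(9/2)/15 + 2*log(7)/45 + 2*log(11/2)/9; F(7/2) = -4*log(3/2)/15 + 2*log(4)/45 + 2*log(5/2)/9.
Integral = F(13/2) - F(7/2) = -4*log(9/2)/15 - 2*log(5/2)/9 - 2*log(4)/45 + 2*log(7)/45 + 4*log(3/2)/15 + 2*log(11/2)/9.

Antiderivative: F(s) = -4*log(s - 2)/15 + 2*log(s - 1)/9 + 2*log(s + 1/2)/45; value = -4*log(9/2)/15 - 2*log(5/2)/9 - 2*log(4)/45 + 2*log(7)/45 + 4*log(3/2)/15 + 2*log(11/2)/9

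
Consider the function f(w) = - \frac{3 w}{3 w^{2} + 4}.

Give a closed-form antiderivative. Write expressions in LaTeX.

f matches the chain-rule pattern g'(h)*h' with inner function h(w) = \frac{3 w^{2}}{2} + 2; substituting u = h(w) collapses the integral.
Check: d/dw[- \frac{\log{\left(\frac{3 w^{2}}{2} + 2 \right)}}{2}] = - \frac{3 w}{3 w^{2} + 4} = f(w).

An antiderivative is F(w) = - \frac{\log{\left(\frac{3 w^{2}}{2} + 2 \right)}}{2}.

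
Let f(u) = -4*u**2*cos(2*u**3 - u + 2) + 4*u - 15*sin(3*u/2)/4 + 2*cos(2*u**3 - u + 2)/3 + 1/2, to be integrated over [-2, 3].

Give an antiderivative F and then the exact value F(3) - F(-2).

Antiderivative: F(u) = (12*u**2 + 3*u - 4*sin(2*u**3 - u + 2) + 15*cos(3*u/2) + 10)/6; value = 5*cos(9/2)/2 - 2*sin(53)/3 - 2*sin(12)/3 - 5*cos(3)/2 + 25/2

Integrate term by term and add the pieces.
F(u) = (12*u**2 + 3*u - 4*sin(2*u**3 - u + 2) + 15*cos(3*u/2) + 10)/6 is an antiderivative of f.
Check: d/du[(12*u**2 + 3*u - 4*sin(2*u**3 - u + 2) + 15*cos(3*u/2) + 10)/6] = -4*u**2*cos(2*u**3 - u + 2) + 4*u - 15*sin(3*u/2)/4 + 2*cos(2*u**3 - u + 2)/3 + 1/2 = f(u).
F(3) = 5*cos(9/2)/2 - 2*sin(53)/3 + 127/6; F(-2) = 5*cos(3)/2 + 2*sin(12)/3 + 26/3.
Integral = F(3) - F(-2) = 5*cos(9/2)/2 - 2*sin(53)/3 - 2*sin(12)/3 - 5*cos(3)/2 + 25/2.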